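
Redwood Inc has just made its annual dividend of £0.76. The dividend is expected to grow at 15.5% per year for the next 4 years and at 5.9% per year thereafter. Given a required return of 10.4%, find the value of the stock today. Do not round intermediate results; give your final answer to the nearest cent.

£24.83

D_1 = 0.87780
D_2 = 1.01386
D_3 = 1.17101
D_4 = 1.35251
Terminal value at year 4: TV = D_4×(1+g_2)/(r−g_2) = 1.43231/0.045 = 31.82915
P_0 = D_1/(1+r)^1 + D_2/(1+r)^2 + D_3/(1+r)^3 + D_4/(1+r)^4 + TV/(1+r)^4
    = 0.79511 + 0.83184 + 0.87027 + 0.91047 + 21.42637 = 24.83406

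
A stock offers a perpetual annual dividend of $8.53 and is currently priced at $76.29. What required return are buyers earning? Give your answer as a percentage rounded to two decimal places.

11.18%

P = C/r ⇒ r = C/P = $8.53/$76.29 = 0.111810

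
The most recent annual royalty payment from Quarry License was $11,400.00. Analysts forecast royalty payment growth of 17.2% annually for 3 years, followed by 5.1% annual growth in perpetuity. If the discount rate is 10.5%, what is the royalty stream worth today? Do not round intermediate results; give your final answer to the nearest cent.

$303251.57

D_1 = 13360.80000
D_2 = 15658.85760
D_3 = 18352.18111
Terminal value at year 3: TV = D_3×(1+g_2)/(r−g_2) = 19288.14234/0.054 = 357187.82118
P_0 = D_1/(1+r)^1 + D_2/(1+r)^2 + D_3/(1+r)^3 + TV/(1+r)^3
    = 12091.22172 + 12824.35462 + 13601.93992 + 264734.05294 = 303251.56921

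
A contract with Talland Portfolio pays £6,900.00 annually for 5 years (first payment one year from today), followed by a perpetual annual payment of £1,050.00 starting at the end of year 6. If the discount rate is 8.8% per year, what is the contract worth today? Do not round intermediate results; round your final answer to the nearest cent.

£34804.85

PV of 5-year annuity: £6,900.00 × [1 − (1+0.088)^−5] / 0.088 = 26978.44936
Perpetuity value at year 5: £1,050.00 / 0.088 = 11931.81818
PV of perpetuity: 11931.81818 / (1+0.088)^5 = 7826.40197
Total PV = 26978.44936 + 7826.40197 = 34804.85133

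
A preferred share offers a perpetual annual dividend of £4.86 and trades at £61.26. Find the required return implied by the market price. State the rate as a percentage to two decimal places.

7.93%

P = C/r ⇒ r = C/P = £4.86/£61.26 = 0.079334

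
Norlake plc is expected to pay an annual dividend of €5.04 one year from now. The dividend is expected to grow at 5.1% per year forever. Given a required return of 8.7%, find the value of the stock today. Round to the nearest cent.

Growing perpetuity: P = D₁ / (r − g) = €5.0400 / (0.087 − 0.051) = €140.00

€140.00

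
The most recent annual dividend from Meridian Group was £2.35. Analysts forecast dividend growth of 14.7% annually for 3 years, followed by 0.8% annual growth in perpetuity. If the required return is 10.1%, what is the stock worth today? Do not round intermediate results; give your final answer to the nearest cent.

D_1 = 2.69545
D_2 = 3.09168
D_3 = 3.54616
Terminal value at year 3: TV = D_3×(1+g_2)/(r−g_2) = 3.57453/0.093 = 38.43578
P_0 = D_1/(1+r)^1 + D_2/(1+r)^2 + D_3/(1+r)^3 + TV/(1+r)^3
    = 2.44818 + 2.55047 + 2.65703 + 28.79876 = 36.45444

£36.45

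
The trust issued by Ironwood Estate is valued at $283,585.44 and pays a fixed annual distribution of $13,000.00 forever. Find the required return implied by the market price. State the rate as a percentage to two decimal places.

4.58%

P = C/r ⇒ r = C/P = $13,000.00/$283,585.44 = 0.045842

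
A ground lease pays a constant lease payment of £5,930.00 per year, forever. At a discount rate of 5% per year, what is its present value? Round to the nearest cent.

Level perpetuity: PV = C / r = £5,930.00 / 0.05 = £118,600.00

£118600.00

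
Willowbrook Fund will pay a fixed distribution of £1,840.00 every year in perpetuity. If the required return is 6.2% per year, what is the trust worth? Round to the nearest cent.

Level perpetuity: PV = C / r = £1,840.00 / 0.062 = £29,677.42

£29677.42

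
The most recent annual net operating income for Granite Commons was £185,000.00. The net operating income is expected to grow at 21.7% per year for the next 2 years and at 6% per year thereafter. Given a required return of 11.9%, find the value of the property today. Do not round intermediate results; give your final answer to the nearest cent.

£4351418.79

D_1 = 225145.00000
D_2 = 274001.46500
Terminal value at year 2: TV = D_2×(1+g_2)/(r−g_2) = 290441.55290/0.059 = 4922738.18475
P_0 = D_1/(1+r)^1 + D_2/(1+r)^2 + TV/(1+r)^2
    = 201201.96604 + 218822.87102 + 3931393.95393 = 4351418.79099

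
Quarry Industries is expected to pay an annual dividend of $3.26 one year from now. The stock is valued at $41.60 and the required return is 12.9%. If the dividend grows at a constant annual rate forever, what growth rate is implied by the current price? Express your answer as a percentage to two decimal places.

P = D₁/(r−g) ⇒ g = r − D₁/P = 0.129 − $3.26/$41.60 = 0.050635

5.06%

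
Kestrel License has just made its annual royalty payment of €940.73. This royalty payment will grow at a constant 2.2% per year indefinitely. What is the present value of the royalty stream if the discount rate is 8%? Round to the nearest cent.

D₁ = D₀ × (1 + g) = €940.73 × 1.022 = €961.4261
Growing perpetuity: P = D₁ / (r − g) = €961.4261 / (0.08 − 0.022) = €16,576.31

€16576.31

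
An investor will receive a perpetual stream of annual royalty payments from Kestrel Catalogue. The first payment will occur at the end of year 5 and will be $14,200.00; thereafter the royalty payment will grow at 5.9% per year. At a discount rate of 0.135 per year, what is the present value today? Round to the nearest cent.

$112587.79

Value at end of year 4: C₁ / (r − g) = $14,200.00 / (0.135 − 0.059) = $186,842.1053
Discount to today: PV = $186,842.1053 / (1 + 0.135)^4 = $186,842.1053 / 1.659524 = $112,587.79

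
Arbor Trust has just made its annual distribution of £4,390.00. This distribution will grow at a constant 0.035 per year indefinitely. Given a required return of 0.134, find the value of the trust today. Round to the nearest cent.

£45895.45

D₁ = D₀ × (1 + g) = £4,390.00 × 1.035 = £4,543.6500
Growing perpetuity: P = D₁ / (r − g) = £4,543.6500 / (0.134 − 0.035) = £45,895.45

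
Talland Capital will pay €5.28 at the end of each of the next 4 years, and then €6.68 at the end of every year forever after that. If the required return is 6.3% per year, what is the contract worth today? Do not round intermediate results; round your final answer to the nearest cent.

€101.21

PV of 4-year annuity: €5.28 × [1 − (1+0.063)^−4] / 0.063 = 18.17077
Perpetuity value at year 4: €6.68 / 0.063 = 106.03175
PV of perpetuity: 106.03175 / (1+0.063)^4 = 83.04297
Total PV = 18.17077 + 83.04297 = 101.21374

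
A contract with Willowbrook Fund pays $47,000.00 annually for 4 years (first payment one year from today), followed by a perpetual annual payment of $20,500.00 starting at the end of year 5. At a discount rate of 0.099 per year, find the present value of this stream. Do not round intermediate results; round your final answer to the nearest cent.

$291254.30

PV of 4-year annuity: $47,000.00 × [1 − (1+0.099)^−4] / 0.099 = 149306.75357
Perpetuity value at year 4: $20,500.00 / 0.099 = 207070.70707
PV of perpetuity: 207070.70707 / (1+0.099)^4 = 141947.54860
Total PV = 149306.75357 + 141947.54860 = 291254.30217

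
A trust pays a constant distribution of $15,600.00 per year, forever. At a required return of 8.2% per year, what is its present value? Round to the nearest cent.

$190243.90

Level perpetuity: PV = C / r = $15,600.00 / 0.082 = $190,243.90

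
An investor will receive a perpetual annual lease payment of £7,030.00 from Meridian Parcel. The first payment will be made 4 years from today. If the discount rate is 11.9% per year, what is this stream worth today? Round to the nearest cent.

Value at end of year 3: C / r = £7,030.00 / 0.119 = £59,075.6303
Discount to today: PV = £59,075.6303 / (1 + 0.119)^3 = £59,075.6303 / 1.401168 = £42,161.70

£42161.70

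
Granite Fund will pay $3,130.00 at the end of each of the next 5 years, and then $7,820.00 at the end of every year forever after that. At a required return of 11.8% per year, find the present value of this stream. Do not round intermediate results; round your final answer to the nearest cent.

$49280.68

PV of 5-year annuity: $3,130.00 × [1 − (1+0.118)^−5] / 0.118 = 11339.07696
Perpetuity value at year 5: $7,820.00 / 0.118 = 66271.18644
PV of perpetuity: 66271.18644 / (1+0.118)^5 = 37941.60759
Total PV = 11339.07696 + 37941.60759 = 49280.68454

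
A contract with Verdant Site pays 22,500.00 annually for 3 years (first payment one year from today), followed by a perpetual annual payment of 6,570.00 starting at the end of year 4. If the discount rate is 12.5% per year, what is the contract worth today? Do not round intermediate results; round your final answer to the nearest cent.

PV of 3-year annuity: 22,500.00 × [1 − (1+0.125)^−3] / 0.125 = 53580.24691
Perpetuity value at year 3: 6,570.00 / 0.125 = 52560.00000
PV of perpetuity: 52560.00000 / (1+0.125)^3 = 36914.56790
Total PV = 53580.24691 + 36914.56790 = 90494.81481

90494.81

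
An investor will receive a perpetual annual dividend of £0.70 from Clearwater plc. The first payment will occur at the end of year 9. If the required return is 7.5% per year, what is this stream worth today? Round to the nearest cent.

£5.23

Value at end of year 8: C / r = £0.70 / 0.075 = £9.3333
Discount to today: PV = £9.3333 / (1 + 0.075)^8 = £9.3333 / 1.783478 = £5.23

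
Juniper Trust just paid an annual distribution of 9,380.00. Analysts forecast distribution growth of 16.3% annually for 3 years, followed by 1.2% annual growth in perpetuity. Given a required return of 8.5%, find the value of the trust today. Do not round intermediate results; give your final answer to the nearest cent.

D_1 = 10908.94000
D_2 = 12687.09722
D_3 = 14755.09407
Terminal value at year 3: TV = D_3×(1+g_2)/(r−g_2) = 14932.15520/0.073 = 204550.07117
P_0 = D_1/(1+r)^1 + D_2/(1+r)^2 + D_3/(1+r)^3 + TV/(1+r)^3
    = 10054.32258 + 10777.12181 + 11551.88264 + 160143.90726 = 192527.23428

192527.23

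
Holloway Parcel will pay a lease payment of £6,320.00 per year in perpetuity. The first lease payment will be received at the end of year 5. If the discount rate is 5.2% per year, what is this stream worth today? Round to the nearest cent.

£99231.78

Value at end of year 4: C / r = £6,320.00 / 0.052 = £121,538.4615
Discount to today: PV = £121,538.4615 / (1 + 0.052)^4 = £121,538.4615 / 1.224794 = £99,231.78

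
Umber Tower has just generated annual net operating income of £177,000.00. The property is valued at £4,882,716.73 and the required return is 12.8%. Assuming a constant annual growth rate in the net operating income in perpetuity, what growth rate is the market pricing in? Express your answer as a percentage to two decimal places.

8.85%

P = D₀(1+g)/(r−g) ⇒ P(r−g) = D₀(1+g) ⇒ g(P+D₀) = P·r − D₀
g = (P·r − D₀)/(P + D₀) = (£4,882,716.73×0.128 − £177,000.00) / (£4,882,716.73 + £177,000.00) = 0.088540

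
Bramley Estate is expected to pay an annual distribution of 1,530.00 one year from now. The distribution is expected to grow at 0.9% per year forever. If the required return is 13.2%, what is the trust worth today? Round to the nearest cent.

12439.02

Growing perpetuity: P = D₁ / (r − g) = 1,530.0000 / (0.132 − 0.009) = 12,439.02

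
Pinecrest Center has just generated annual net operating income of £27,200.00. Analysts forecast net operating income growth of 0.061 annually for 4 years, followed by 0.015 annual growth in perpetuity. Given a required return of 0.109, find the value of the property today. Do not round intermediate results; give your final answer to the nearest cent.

D_1 = 28859.20000
D_2 = 30619.61120
D_3 = 32487.40748
D_4 = 34469.13934
Terminal value at year 4: TV = D_4×(1+g_2)/(r−g_2) = 34986.17643/0.094 = 372193.36627
P_0 = D_1/(1+r)^1 + D_2/(1+r)^2 + D_3/(1+r)^3 + D_4/(1+r)^4 + TV/(1+r)^4
    = 26022.72317 + 24896.40152 + 23818.82959 + 22787.89738 + 246060.80681 = 343586.65848

£343586.66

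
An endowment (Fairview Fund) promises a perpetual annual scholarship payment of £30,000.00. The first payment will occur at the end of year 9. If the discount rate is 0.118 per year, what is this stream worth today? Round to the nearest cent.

£104160.92

Value at end of year 8: C / r = £30,000.00 / 0.118 = £254,237.2881
Discount to today: PV = £254,237.2881 / (1 + 0.118)^8 = £254,237.2881 / 2.440813 = £104,160.92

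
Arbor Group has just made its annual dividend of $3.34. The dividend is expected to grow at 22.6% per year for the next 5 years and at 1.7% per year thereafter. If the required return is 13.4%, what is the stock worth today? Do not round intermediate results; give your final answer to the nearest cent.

$64.11

D_1 = 4.09484
D_2 = 5.02027
D_3 = 6.15486
D_4 = 7.54585
D_5 = 9.25122
Terminal value at year 5: TV = D_5×(1+g_2)/(r−g_2) = 9.40849/0.117 = 80.41442
P_0 = D_1/(1+r)^1 + D_2/(1+r)^2 + D_3/(1+r)^3 + D_4/(1+r)^4 + D_5/(1+r)^5 + TV/(1+r)^5
    = 3.61097 + 3.90392 + 4.22064 + 4.56306 + 4.93325 + 42.88137 = 64.11322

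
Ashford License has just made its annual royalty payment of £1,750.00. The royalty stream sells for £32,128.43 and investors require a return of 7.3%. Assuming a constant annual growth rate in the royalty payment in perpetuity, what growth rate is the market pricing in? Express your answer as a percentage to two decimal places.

1.76%

P = D₀(1+g)/(r−g) ⇒ P(r−g) = D₀(1+g) ⇒ g(P+D₀) = P·r − D₀
g = (P·r − D₀)/(P + D₀) = (£32,128.43×0.073 − £1,750.00) / (£32,128.43 + £1,750.00) = 0.017574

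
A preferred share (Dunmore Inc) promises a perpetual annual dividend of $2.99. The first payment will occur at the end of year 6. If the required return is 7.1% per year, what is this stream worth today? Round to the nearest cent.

Value at end of year 5: C / r = $2.99 / 0.071 = $42.1127
Discount to today: PV = $42.1127 / (1 + 0.071)^5 = $42.1127 / 1.409118 = $29.89

$29.89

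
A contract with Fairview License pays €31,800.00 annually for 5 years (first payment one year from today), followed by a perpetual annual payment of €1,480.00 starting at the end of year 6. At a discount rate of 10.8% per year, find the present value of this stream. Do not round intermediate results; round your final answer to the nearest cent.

€126329.38

PV of 5-year annuity: €31,800.00 × [1 − (1+0.108)^−5] / 0.108 = 118123.23241
Perpetuity value at year 5: €1,480.00 / 0.108 = 13703.70370
PV of perpetuity: 13703.70370 / (1+0.108)^5 = 8206.14446
Total PV = 118123.23241 + 8206.14446 = 126329.37687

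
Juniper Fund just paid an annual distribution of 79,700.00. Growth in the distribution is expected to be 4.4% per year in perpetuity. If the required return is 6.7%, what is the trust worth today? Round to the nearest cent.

D₁ = D₀ × (1 + g) = 79,700.00 × 1.044 = 83,206.8000
Growing perpetuity: P = D₁ / (r − g) = 83,206.8000 / (0.067 − 0.044) = 3,617,686.96

3617686.96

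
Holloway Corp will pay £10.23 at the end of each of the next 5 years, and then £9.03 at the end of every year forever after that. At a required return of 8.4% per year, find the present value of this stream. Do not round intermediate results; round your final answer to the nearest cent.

£112.24

PV of 5-year annuity: £10.23 × [1 − (1+0.084)^−5] / 0.084 = 40.41841
Perpetuity value at year 5: £9.03 / 0.084 = 107.50000
PV of perpetuity: 107.50000 / (1+0.084)^5 = 71.82275
Total PV = 40.41841 + 71.82275 = 112.24116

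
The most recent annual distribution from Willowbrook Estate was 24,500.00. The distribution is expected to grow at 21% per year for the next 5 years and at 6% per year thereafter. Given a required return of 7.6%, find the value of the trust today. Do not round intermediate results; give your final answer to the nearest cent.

3095500.26

D_1 = 29645.00000
D_2 = 35870.45000
D_3 = 43403.24450
D_4 = 52517.92584
D_5 = 63546.69027
Terminal value at year 5: TV = D_5×(1+g_2)/(r−g_2) = 67359.49169/0.016 = 4209968.23055
P_0 = D_1/(1+r)^1 + D_2/(1+r)^2 + D_3/(1+r)^3 + D_4/(1+r)^4 + D_5/(1+r)^5 + TV/(1+r)^5
    = 27551.11524 + 30982.20208 + 34840.58041 + 39179.46310 + 44058.68992 + 2918888.20709 = 3095500.25785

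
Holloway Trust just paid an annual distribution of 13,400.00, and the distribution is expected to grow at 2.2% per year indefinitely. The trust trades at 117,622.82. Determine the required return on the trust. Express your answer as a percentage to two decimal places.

13.84%

D₁ = 13,400.00 × 1.022 = 13,694.8000
P = D₁/(r − g) ⇒ r = D₁/P + g = 13,694.8000/117,622.82 + 0.022 = 0.116430 + 0.022 = 0.138430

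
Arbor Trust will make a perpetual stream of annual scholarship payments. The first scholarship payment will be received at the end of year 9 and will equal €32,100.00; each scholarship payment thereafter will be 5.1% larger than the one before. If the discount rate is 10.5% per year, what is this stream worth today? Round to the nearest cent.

Value at end of year 8: C₁ / (r − g) = €32,100.00 / (0.105 − 0.051) = €594,444.4444
Discount to today: PV = €594,444.4444 / (1 + 0.105)^8 = €594,444.4444 / 2.222789 = €267,431.80

€267431.80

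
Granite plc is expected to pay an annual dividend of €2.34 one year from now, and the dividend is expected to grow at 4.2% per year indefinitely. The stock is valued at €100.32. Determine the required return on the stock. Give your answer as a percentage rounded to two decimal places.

6.53%

P = D₁/(r − g) ⇒ r = D₁/P + g = €2.3400/€100.32 + 0.042 = 0.023325 + 0.042 = 0.065325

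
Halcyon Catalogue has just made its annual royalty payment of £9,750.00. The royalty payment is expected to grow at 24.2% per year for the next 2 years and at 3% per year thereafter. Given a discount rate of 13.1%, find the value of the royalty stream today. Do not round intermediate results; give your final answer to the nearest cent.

£142369.92

D_1 = 12109.50000
D_2 = 15039.99900
Terminal value at year 2: TV = D_2×(1+g_2)/(r−g_2) = 15491.19897/0.101 = 153378.20762
P_0 = D_1/(1+r)^1 + D_2/(1+r)^2 + TV/(1+r)^2
    = 10706.89655 + 11757.70603 + 119905.31890 = 142369.92147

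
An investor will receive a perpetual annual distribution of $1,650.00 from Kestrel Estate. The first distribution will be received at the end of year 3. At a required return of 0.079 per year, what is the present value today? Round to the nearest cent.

Value at end of year 2: C / r = $1,650.00 / 0.079 = $20,886.0759
Discount to today: PV = $20,886.0759 / (1 + 0.079)^2 = $20,886.0759 / 1.164241 = $17,939.65

$17939.65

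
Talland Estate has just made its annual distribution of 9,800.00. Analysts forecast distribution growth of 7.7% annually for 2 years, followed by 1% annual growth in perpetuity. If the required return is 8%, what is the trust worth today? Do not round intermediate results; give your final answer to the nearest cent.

D_1 = 10554.60000
D_2 = 11367.30420
Terminal value at year 2: TV = D_2×(1+g_2)/(r−g_2) = 11480.97724/0.07 = 164013.96060
P_0 = D_1/(1+r)^1 + D_2/(1+r)^2 + TV/(1+r)^2
    = 9772.77778 + 9745.63117 + 140615.53549 = 160133.94444

160133.94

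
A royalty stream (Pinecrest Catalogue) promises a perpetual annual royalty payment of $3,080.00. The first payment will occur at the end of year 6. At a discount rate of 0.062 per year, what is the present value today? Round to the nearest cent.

Value at end of year 5: C / r = $3,080.00 / 0.062 = $49,677.4194
Discount to today: PV = $49,677.4194 / (1 + 0.062)^5 = $49,677.4194 / 1.350898 = $36,773.63

$36773.63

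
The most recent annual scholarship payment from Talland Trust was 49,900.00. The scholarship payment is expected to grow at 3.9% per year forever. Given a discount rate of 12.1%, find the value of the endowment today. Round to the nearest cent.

632269.51

D₁ = D₀ × (1 + g) = 49,900.00 × 1.039 = 51,846.1000
Growing perpetuity: P = D₁ / (r − g) = 51,846.1000 / (0.121 − 0.039) = 632,269.51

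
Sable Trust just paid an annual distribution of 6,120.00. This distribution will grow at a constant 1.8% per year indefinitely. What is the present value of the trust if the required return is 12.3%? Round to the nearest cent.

D₁ = D₀ × (1 + g) = 6,120.00 × 1.018 = 6,230.1600
Growing perpetuity: P = D₁ / (r − g) = 6,230.1600 / (0.123 − 0.018) = 59,334.86

59334.86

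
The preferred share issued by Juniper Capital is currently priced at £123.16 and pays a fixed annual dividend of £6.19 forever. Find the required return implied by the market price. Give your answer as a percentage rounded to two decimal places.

P = C/r ⇒ r = C/P = £6.19/£123.16 = 0.050260

5.03%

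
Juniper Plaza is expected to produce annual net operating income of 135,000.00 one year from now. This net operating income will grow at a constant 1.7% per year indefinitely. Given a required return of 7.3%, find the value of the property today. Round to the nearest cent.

2410714.29

Growing perpetuity: P = D₁ / (r − g) = 135,000.0000 / (0.073 − 0.017) = 2,410,714.29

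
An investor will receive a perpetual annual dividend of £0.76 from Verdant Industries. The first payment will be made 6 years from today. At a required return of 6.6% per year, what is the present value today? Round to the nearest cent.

Value at end of year 5: C / r = £0.76 / 0.066 = £11.5152
Discount to today: PV = £11.5152 / (1 + 0.066)^5 = £11.5152 / 1.376531 = £8.37

£8.37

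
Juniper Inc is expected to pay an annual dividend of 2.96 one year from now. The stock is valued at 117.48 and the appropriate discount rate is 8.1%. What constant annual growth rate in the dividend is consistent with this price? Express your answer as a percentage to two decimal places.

5.58%

P = D₁/(r−g) ⇒ g = r − D₁/P = 0.081 − 2.96/117.48 = 0.055804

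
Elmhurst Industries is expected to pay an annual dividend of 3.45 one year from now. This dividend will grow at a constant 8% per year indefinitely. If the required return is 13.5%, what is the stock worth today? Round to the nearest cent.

62.73

Growing perpetuity: P = D₁ / (r − g) = 3.4500 / (0.135 − 0.08) = 62.73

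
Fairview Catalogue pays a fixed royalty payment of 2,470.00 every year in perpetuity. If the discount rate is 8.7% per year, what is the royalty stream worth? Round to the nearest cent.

28390.80

Level perpetuity: PV = C / r = 2,470.00 / 0.087 = 28,390.80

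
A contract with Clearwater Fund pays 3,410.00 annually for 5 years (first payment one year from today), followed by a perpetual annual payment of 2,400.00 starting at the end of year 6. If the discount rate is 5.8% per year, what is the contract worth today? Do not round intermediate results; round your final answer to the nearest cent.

45657.05

PV of 5-year annuity: 3,410.00 × [1 − (1+0.058)^−5] / 0.058 = 14442.65179
Perpetuity value at year 5: 2,400.00 / 0.058 = 41379.31034
PV of perpetuity: 41379.31034 / (1+0.058)^5 = 31214.39413
Total PV = 14442.65179 + 31214.39413 = 45657.04592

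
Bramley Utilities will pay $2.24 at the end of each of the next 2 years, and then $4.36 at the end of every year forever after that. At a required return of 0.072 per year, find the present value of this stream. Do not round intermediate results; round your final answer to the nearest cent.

$56.73

PV of 2-year annuity: $2.24 × [1 − (1+0.072)^−2] / 0.072 = 4.03876
Perpetuity value at year 2: $4.36 / 0.072 = 60.55556
PV of perpetuity: 60.55556 / (1+0.072)^2 = 52.69439
Total PV = 4.03876 + 52.69439 = 56.73316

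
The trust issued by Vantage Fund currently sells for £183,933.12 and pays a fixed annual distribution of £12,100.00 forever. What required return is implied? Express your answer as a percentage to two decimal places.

6.58%

P = C/r ⇒ r = C/P = £12,100.00/£183,933.12 = 0.065785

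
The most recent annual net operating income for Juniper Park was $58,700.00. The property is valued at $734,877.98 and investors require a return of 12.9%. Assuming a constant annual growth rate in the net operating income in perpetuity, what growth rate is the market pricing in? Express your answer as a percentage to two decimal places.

4.55%

P = D₀(1+g)/(r−g) ⇒ P(r−g) = D₀(1+g) ⇒ g(P+D₀) = P·r − D₀
g = (P·r − D₀)/(P + D₀) = ($734,877.98×0.129 − $58,700.00) / ($734,877.98 + $58,700.00) = 0.045489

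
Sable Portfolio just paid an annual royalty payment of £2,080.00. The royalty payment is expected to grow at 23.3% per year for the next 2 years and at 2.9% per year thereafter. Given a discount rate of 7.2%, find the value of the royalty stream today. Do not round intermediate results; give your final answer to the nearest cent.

D_1 = 2564.64000
D_2 = 3162.20112
Terminal value at year 2: TV = D_2×(1+g_2)/(r−g_2) = 3253.90495/0.043 = 75672.20820
P_0 = D_1/(1+r)^1 + D_2/(1+r)^2 + TV/(1+r)^2
    = 2392.38806 + 2751.69261 + 65848.64408 = 70992.72475

£70992.72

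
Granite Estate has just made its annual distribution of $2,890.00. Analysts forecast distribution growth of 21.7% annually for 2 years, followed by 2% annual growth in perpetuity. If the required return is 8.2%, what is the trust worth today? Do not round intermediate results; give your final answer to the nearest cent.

$67056.37

D_1 = 3517.13000
D_2 = 4280.34721
Terminal value at year 2: TV = D_2×(1+g_2)/(r−g_2) = 4365.95415/0.062 = 70418.61539
P_0 = D_1/(1+r)^1 + D_2/(1+r)^2 + TV/(1+r)^2
    = 3250.58226 + 3656.15398 + 60149.62996 = 67056.36620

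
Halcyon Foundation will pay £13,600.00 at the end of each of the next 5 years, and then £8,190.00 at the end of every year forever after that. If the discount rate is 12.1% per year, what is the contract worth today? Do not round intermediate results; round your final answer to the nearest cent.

£87139.57

PV of 5-year annuity: £13,600.00 × [1 − (1+0.121)^−5] / 0.121 = 48903.74869
Perpetuity value at year 5: £8,190.00 / 0.121 = 67685.95041
PV of perpetuity: 67685.95041 / (1+0.121)^5 = 38235.82528
Total PV = 48903.74869 + 38235.82528 = 87139.57397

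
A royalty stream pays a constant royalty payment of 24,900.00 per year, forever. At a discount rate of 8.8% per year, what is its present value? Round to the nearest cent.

Level perpetuity: PV = C / r = 24,900.00 / 0.088 = 282,954.55

282954.55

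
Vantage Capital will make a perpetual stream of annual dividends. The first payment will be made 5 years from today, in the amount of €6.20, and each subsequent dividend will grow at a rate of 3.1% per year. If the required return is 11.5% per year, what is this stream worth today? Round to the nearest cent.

€47.75

Value at end of year 4: C₁ / (r − g) = €6.20 / (0.115 − 0.031) = €73.8095
Discount to today: PV = €73.8095 / (1 + 0.115)^4 = €73.8095 / 1.545608 = €47.75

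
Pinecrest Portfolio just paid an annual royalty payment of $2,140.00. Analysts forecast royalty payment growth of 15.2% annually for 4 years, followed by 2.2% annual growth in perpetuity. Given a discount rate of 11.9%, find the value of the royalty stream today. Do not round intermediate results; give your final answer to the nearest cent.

$34536.91

D_1 = 2465.28000
D_2 = 2840.00256
D_3 = 3271.68295
D_4 = 3768.97876
Terminal value at year 4: TV = D_4×(1+g_2)/(r−g_2) = 3851.89629/0.097 = 39710.27103
P_0 = D_1/(1+r)^1 + D_2/(1+r)^2 + D_3/(1+r)^3 + D_4/(1+r)^4 + TV/(1+r)^4
    = 2203.10992 + 2268.08099 + 2334.96810 + 2403.82775 + 25326.92738 = 34536.91413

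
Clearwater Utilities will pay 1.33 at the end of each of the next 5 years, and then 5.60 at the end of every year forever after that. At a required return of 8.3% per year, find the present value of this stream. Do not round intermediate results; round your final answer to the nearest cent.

PV of 5-year annuity: 1.33 × [1 − (1+0.083)^−5] / 0.083 = 5.26858
Perpetuity value at year 5: 5.60 / 0.083 = 67.46988
PV of perpetuity: 67.46988 / (1+0.083)^5 = 45.28638
Total PV = 5.26858 + 45.28638 = 50.55496

50.55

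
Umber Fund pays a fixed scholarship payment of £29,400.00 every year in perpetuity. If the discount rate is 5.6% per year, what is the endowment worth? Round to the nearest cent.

Level perpetuity: PV = C / r = £29,400.00 / 0.056 = £525,000.00

£525000.00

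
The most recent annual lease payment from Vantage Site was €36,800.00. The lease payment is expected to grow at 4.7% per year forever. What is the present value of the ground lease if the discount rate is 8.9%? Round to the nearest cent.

D₁ = D₀ × (1 + g) = €36,800.00 × 1.047 = €38,529.6000
Growing perpetuity: P = D₁ / (r − g) = €38,529.6000 / (0.089 − 0.047) = €917,371.43

€917371.43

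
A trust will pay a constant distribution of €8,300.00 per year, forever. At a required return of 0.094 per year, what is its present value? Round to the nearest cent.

€88297.87

Level perpetuity: PV = C / r = €8,300.00 / 0.094 = €88,297.87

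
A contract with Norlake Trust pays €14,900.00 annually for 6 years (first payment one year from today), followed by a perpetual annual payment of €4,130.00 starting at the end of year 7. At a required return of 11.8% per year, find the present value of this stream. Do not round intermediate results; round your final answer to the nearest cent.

€79531.81

PV of 6-year annuity: €14,900.00 × [1 − (1+0.118)^−6] / 0.118 = 61608.54523
Perpetuity value at year 6: €4,130.00 / 0.118 = 35000.00000
PV of perpetuity: 35000.00000 / (1+0.118)^6 = 17923.26901
Total PV = 61608.54523 + 17923.26901 = 79531.81424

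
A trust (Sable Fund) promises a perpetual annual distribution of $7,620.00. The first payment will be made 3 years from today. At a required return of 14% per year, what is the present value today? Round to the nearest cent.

Value at end of year 2: C / r = $7,620.00 / 0.14 = $54,428.5714
Discount to today: PV = $54,428.5714 / (1 + 0.14)^2 = $54,428.5714 / 1.299600 = $41,881.02

$41881.02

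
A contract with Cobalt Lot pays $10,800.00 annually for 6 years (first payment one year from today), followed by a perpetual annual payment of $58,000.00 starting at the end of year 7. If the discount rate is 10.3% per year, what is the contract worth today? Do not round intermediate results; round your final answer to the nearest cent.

PV of 6-year annuity: $10,800.00 × [1 − (1+0.103)^−6] / 0.103 = 46626.15672
Perpetuity value at year 6: $58,000.00 / 0.103 = 563106.79612
PV of perpetuity: 563106.79612 / (1+0.103)^6 = 312707.06560
Total PV = 46626.15672 + 312707.06560 = 359333.22232

$359333.22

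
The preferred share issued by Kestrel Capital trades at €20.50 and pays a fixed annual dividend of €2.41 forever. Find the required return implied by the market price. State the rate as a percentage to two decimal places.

P = C/r ⇒ r = C/P = €2.41/€20.50 = 0.117561

11.76%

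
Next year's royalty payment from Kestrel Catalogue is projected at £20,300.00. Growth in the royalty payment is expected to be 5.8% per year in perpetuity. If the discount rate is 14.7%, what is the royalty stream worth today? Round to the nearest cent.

Growing perpetuity: P = D₁ / (r − g) = £20,300.0000 / (0.147 − 0.058) = £228,089.89

£228089.89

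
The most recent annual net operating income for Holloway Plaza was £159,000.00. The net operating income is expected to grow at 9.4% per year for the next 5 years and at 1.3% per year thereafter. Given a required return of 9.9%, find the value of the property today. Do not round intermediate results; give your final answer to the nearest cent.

£2614868.81

D_1 = 173946.00000
D_2 = 190296.92400
D_3 = 208184.83486
D_4 = 227754.20933
D_5 = 249163.10501
Terminal value at year 5: TV = D_5×(1+g_2)/(r−g_2) = 252402.22537/0.086 = 2934909.59738
P_0 = D_1/(1+r)^1 + D_2/(1+r)^2 + D_3/(1+r)^3 + D_4/(1+r)^4 + D_5/(1+r)^5 + TV/(1+r)^5
    = 158276.61510 + 157556.52131 + 156839.70366 + 156126.14722 + 155415.83718 + 1830653.98914 = 2614868.81362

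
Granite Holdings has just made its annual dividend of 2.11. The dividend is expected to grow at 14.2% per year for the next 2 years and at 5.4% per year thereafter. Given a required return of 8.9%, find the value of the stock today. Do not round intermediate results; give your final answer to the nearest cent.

D_1 = 2.40962
D_2 = 2.75179
Terminal value at year 2: TV = D_2×(1+g_2)/(r−g_2) = 2.90038/0.035 = 82.86807
P_0 = D_1/(1+r)^1 + D_2/(1+r)^2 + TV/(1+r)^2
    = 2.21269 + 2.32038 + 69.87655 = 74.40962

74.41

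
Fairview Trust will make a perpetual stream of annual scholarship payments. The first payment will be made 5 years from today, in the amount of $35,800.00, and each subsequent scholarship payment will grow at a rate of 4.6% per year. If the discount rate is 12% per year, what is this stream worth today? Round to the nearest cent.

Value at end of year 4: C₁ / (r − g) = $35,800.00 / (0.12 − 0.046) = $483,783.7838
Discount to today: PV = $483,783.7838 / (1 + 0.12)^4 = $483,783.7838 / 1.573519 = $307,453.34

$307453.34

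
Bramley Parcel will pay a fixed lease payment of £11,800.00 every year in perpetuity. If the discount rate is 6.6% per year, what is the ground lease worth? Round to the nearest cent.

£178787.88

Level perpetuity: PV = C / r = £11,800.00 / 0.066 = £178,787.88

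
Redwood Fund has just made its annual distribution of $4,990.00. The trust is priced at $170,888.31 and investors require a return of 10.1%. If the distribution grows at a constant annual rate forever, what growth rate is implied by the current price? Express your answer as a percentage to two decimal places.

P = D₀(1+g)/(r−g) ⇒ P(r−g) = D₀(1+g) ⇒ g(P+D₀) = P·r − D₀
g = (P·r − D₀)/(P + D₀) = ($170,888.31×0.101 − $4,990.00) / ($170,888.31 + $4,990.00) = 0.069763

6.98%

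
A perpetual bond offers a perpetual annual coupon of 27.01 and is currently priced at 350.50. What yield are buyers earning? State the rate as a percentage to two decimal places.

7.71%

P = C/r ⇒ r = C/P = 27.01/350.50 = 0.077061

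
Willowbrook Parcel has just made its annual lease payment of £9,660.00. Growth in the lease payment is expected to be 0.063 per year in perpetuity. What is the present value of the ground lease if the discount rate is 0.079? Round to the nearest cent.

£641786.25

D₁ = D₀ × (1 + g) = £9,660.00 × 1.063 = £10,268.5800
Growing perpetuity: P = D₁ / (r − g) = £10,268.5800 / (0.079 − 0.063) = £641,786.25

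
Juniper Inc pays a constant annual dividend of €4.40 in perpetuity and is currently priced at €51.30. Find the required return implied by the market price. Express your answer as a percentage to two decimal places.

P = C/r ⇒ r = C/P = €4.40/€51.30 = 0.085770

8.58%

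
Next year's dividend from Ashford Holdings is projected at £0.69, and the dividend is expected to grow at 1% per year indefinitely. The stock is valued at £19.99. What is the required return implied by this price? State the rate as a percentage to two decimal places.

P = D₁/(r − g) ⇒ r = D₁/P + g = £0.6900/£19.99 + 0.01 = 0.034517 + 0.01 = 0.044517

4.45%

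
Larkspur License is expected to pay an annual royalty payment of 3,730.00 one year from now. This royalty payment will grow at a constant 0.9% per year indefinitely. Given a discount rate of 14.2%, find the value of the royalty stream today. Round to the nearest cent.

28045.11

Growing perpetuity: P = D₁ / (r − g) = 3,730.0000 / (0.142 − 0.009) = 28,045.11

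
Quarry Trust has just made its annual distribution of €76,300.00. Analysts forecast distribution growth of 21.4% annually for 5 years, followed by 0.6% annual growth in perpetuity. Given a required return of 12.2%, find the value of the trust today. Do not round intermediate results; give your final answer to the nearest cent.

D_1 = 92628.20000
D_2 = 112450.63480
D_3 = 136515.07065
D_4 = 165729.29577
D_5 = 201195.36506
Terminal value at year 5: TV = D_5×(1+g_2)/(r−g_2) = 202402.53725/0.116 = 1744849.45905
P_0 = D_1/(1+r)^1 + D_2/(1+r)^2 + D_3/(1+r)^3 + D_4/(1+r)^4 + D_5/(1+r)^5 + TV/(1+r)^5
    = 82556.32799 + 89325.65256 + 96650.03762 + 104574.99614 + 113149.77301 + 981281.65213 = 1467538.43945

€1467538.44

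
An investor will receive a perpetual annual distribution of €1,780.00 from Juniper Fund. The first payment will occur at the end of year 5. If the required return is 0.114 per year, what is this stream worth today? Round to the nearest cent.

Value at end of year 4: C / r = €1,780.00 / 0.114 = €15,614.0351
Discount to today: PV = €15,614.0351 / (1 + 0.114)^4 = €15,614.0351 / 1.540071 = €10,138.52

€10138.52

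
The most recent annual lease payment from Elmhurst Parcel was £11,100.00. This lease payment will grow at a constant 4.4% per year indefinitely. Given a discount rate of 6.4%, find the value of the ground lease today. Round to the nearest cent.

£579420.00

D₁ = D₀ × (1 + g) = £11,100.00 × 1.044 = £11,588.4000
Growing perpetuity: P = D₁ / (r − g) = £11,588.4000 / (0.064 − 0.044) = £579,420.00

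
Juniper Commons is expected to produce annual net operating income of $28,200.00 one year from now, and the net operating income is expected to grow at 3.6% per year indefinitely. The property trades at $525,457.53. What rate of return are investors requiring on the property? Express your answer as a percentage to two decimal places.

8.97%

P = D₁/(r − g) ⇒ r = D₁/P + g = $28,200.0000/$525,457.53 + 0.036 = 0.053668 + 0.036 = 0.089668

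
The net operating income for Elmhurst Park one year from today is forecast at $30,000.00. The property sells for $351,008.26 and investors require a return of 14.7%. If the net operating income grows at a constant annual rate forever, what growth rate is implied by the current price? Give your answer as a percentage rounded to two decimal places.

6.15%

P = D₁/(r−g) ⇒ g = r − D₁/P = 0.147 − $30,000.00/$351,008.26 = 0.061532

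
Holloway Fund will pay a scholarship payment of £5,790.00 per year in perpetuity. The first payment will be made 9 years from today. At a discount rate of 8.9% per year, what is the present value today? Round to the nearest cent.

Value at end of year 8: C / r = £5,790.00 / 0.089 = £65,056.1798
Discount to today: PV = £65,056.1798 / (1 + 0.089)^8 = £65,056.1798 / 1.977985 = £32,890.12

£32890.12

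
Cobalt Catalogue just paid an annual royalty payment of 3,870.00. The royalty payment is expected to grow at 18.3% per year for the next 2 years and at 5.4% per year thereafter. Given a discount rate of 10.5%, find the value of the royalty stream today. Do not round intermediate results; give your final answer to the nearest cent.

D_1 = 4578.21000
D_2 = 5416.02243
Terminal value at year 2: TV = D_2×(1+g_2)/(r−g_2) = 5708.48764/0.051 = 111931.13022
P_0 = D_1/(1+r)^1 + D_2/(1+r)^2 + TV/(1+r)^2
    = 4143.17647 + 4435.63599 + 91669.81038 = 100248.62284

100248.62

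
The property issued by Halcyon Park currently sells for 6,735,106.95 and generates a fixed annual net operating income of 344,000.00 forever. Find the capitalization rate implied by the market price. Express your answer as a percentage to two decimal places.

P = C/r ⇒ r = C/P = 344,000.00/6,735,106.95 = 0.051076

5.11%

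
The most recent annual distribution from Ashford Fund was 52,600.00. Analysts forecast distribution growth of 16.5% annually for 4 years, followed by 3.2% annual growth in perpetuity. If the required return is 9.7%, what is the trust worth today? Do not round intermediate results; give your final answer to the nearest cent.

D_1 = 61279.00000
D_2 = 71390.03500
D_3 = 83169.39078
D_4 = 96892.34025
Terminal value at year 4: TV = D_4×(1+g_2)/(r−g_2) = 99992.89514/0.065 = 1538352.23294
P_0 = D_1/(1+r)^1 + D_2/(1+r)^2 + D_3/(1+r)^3 + D_4/(1+r)^4 + TV/(1+r)^4
    = 55860.52871 + 59323.16860 + 63000.44796 + 66905.67172 + 1062256.20334 = 1307346.02034

1307346.02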